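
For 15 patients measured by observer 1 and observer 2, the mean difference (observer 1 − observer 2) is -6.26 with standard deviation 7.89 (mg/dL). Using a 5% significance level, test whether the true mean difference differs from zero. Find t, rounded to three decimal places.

H0: μ_d = 0; H1: μ_d ≠ 0 (paired t-test on the differences, two-sided).
t = d̄/(s_d/√n) = -6.26/(7.89/√15) = -3.073
df = n − 1 = 14
Two-sided p-value ≈ 0.0083
Since p ≈ 0.0083 < α = 0.05, reject H0; the evidence is statistically significant.

-3.073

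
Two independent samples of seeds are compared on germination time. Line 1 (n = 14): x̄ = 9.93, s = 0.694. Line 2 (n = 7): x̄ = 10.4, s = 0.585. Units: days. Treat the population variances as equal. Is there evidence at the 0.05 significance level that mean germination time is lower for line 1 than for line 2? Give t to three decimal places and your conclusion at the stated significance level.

Let group 1 = line 1, group 2 = line 2. H0: μ_1 = μ_2; H1: μ_1 < μ_2 (two-sample pooled-variance t-test, left-tailed).
s_p² = [(14−1)·0.694² + (7−1)·0.585²]/(14+7−2) = 0.437611
t = (9.93 − 10.4)/√[0.437611·(1/14 + 1/7)] = -1.535
df = n₁ + n₂ − 2 = 19
p-value = P(T ≤ -1.535) ≈ 0.071
Since p ≈ 0.071 > α = 0.05, fail to reject H0; the evidence is not statistically significant.

t = -1.535; fail to reject H0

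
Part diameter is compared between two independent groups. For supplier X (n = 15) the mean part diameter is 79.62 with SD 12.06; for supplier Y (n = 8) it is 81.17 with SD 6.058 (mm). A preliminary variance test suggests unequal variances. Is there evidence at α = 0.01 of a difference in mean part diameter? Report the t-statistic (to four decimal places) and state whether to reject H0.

t = -0.4101; fail to reject H0

Let group 1 = supplier X, group 2 = supplier Y. H0: μ_1 = μ_2; H1: μ_1 ≠ μ_2 (Welch's two-sample t-test, two-sided).
t = (x̄_1 − x̄_2)/√(s_1²/n_1 + s_2²/n_2) = (79.62 − 81.17)/√(12.06²/15 + 6.058²/8) = -0.4101
Welch–Satterthwaite df ≈ 20.99
Two-sided p-value ≈ 0.6859
Since p ≈ 0.6859 > α = 0.01, fail to reject H0; the data do not provide sufficient evidence against H0.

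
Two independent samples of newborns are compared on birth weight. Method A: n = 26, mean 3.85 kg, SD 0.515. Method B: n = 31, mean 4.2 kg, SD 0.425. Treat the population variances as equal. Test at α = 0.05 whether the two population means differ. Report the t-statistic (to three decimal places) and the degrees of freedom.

t = -2.812, df = 55

Let group 1 = method A, group 2 = method B. H0: μ_1 = μ_2; H1: μ_1 ≠ μ_2 (two-sample pooled-variance t-test, two-sided).
s_p² = [(26−1)·0.515² + (31−1)·0.425²]/(26+31−2) = 0.21908
t = (3.85 − 4.2)/√[0.21908·(1/26 + 1/31)] = -2.812
df = n₁ + n₂ − 2 = 55
Two-sided p-value ≈ 0.0068
Since p ≈ 0.0068 < α = 0.05, reject H0; the evidence is statistically significant.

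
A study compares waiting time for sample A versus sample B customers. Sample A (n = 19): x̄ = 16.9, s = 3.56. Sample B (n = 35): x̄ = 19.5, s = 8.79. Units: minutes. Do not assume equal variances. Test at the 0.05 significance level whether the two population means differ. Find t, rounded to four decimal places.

-1.5335

Let group 1 = sample A, group 2 = sample B. H0: μ_1 = μ_2; H1: μ_1 ≠ μ_2 (Welch's two-sample t-test, two-sided).
t = (x̄_1 − x̄_2)/√(s_1²/n_1 + s_2²/n_2) = (16.9 − 19.5)/√(3.56²/19 + 8.79²/35) = -1.5335
Welch–Satterthwaite df ≈ 49.17
Two-sided p-value ≈ 0.1316
Since p ≈ 0.1316 > α = 0.05, fail to reject H0; the evidence is not statistically significant.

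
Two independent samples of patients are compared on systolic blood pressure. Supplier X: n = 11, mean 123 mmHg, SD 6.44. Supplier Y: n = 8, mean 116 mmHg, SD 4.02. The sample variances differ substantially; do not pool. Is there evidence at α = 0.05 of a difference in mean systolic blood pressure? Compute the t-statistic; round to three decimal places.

Let group 1 = supplier X, group 2 = supplier Y. H0: μ_1 = μ_2; H1: μ_1 ≠ μ_2 (Welch's two-sample t-test, two-sided).
t = (x̄_1 − x̄_2)/√(s_1²/n_1 + s_2²/n_2) = (123 − 116)/√(6.44²/11 + 4.02²/8) = 2.909
Welch–Satterthwaite df ≈ 16.73
Two-sided p-value ≈ 0.010
Since p ≈ 0.010 < α = 0.05, reject H0; the evidence is statistically significant.

2.909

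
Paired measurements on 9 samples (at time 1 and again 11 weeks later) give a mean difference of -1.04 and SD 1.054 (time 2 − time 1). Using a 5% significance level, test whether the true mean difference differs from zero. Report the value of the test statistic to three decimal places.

-2.960

H0: μ_d = 0; H1: μ_d ≠ 0 (paired t-test on the differences, two-sided).
t = d̄/(s_d/√n) = -1.04/(1.054/√9) = -2.960
df = n − 1 = 8
Two-sided p-value ≈ 0.0181
Since p ≈ 0.0181 < α = 0.05, reject H0; the evidence is statistically significant.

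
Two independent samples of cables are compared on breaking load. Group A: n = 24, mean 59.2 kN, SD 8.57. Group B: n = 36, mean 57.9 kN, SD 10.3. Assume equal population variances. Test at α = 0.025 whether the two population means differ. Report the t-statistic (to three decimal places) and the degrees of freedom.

Let group 1 = group A, group 2 = group B. H0: μ_1 = μ_2; H1: μ_1 ≠ μ_2 (two-sample pooled-variance t-test, two-sided).
s_p² = [(24−1)·8.57² + (36−1)·10.3²]/(24+36−2) = 93.1445
t = (59.2 − 57.9)/√[93.1445·(1/24 + 1/36)] = 0.511
df = n₁ + n₂ − 2 = 58
Two-sided p-value ≈ 0.611
Since p ≈ 0.611 > α = 0.025, fail to reject H0; the evidence is not statistically significant.

t = 0.511, df = 58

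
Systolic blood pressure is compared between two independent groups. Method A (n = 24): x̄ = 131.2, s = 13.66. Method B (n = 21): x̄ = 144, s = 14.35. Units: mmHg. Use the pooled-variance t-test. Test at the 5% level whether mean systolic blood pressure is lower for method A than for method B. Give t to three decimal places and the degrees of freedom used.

Let group 1 = method A, group 2 = method B. H0: μ_1 = μ_2; H1: μ_1 < μ_2 (two-sample pooled-variance t-test, left-tailed).
s_p² = [(24−1)·13.66² + (21−1)·14.35²]/(24+21−2) = 195.585
t = (131.2 − 144)/√[195.585·(1/24 + 1/21)] = -3.063
df = n₁ + n₂ − 2 = 43
p-value = P(T ≤ -3.063) ≈ 0.002
Since p ≈ 0.002 < α = 0.05, reject H0; the evidence is statistically significant.

t = -3.063, df = 43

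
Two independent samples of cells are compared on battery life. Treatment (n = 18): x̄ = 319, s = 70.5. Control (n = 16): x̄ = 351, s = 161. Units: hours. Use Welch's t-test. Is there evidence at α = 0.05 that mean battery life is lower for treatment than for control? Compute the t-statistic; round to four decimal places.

-0.7349

Let group 1 = treatment, group 2 = control. H0: μ_1 = μ_2; H1: μ_1 < μ_2 (Welch's two-sample t-test, left-tailed).
t = (x̄_1 − x̄_2)/√(s_1²/n_1 + s_2²/n_2) = (319 − 351)/√(70.5²/18 + 161²/16) = -0.7349
Welch–Satterthwaite df ≈ 20.04
p-value = P(T ≤ -0.7349) ≈ 0.2355
Since p ≈ 0.2355 > α = 0.05, fail to reject H0; the evidence is not statistically significant.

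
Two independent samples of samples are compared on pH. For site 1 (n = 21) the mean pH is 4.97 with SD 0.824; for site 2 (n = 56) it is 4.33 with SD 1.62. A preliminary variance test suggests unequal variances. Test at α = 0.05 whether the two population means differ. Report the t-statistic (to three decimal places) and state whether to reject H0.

t = 2.274; reject H0

Let group 1 = site 1, group 2 = site 2. H0: μ_1 = μ_2; H1: μ_1 ≠ μ_2 (Welch's two-sample t-test, two-sided).
t = (x̄_1 − x̄_2)/√(s_1²/n_1 + s_2²/n_2) = (4.97 − 4.33)/√(0.824²/21 + 1.62²/56) = 2.274
Welch–Satterthwaite df ≈ 68.03
Two-sided p-value ≈ 0.0261
Since p ≈ 0.0261 < α = 0.05, reject H0; the evidence is statistically significant.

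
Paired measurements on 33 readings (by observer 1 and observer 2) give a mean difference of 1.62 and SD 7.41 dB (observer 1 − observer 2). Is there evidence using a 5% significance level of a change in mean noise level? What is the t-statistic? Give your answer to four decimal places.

H0: μ_d = 0; H1: μ_d ≠ 0 (paired t-test on the differences, two-sided).
t = d̄/(s_d/√n) = 1.62/(7.41/√33) = 1.2559
df = n − 1 = 32
Two-sided p-value ≈ 0.2182
Since p ≈ 0.2182 > α = 0.05, fail to reject H0; the data do not provide sufficient evidence against H0.

1.2559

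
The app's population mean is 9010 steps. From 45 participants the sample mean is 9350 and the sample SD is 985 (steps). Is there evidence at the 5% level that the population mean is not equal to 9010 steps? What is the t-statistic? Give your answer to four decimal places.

H0: μ = 9010; H1: μ ≠ 9010 (one-sample t-test, two-sided).
t = (x̄ − μ₀)/(s/√n) = (9350 − 9010)/(985/√45) = 2.3155
df = n − 1 = 44
Two-sided p-value ≈ 0.025
Since p ≈ 0.025 < α = 0.05, reject H0; the evidence is statistically significant.

2.3155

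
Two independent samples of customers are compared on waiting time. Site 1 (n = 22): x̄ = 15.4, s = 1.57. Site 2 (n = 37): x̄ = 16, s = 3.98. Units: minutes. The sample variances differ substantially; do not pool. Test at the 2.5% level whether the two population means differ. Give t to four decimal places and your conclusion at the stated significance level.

Let group 1 = site 1, group 2 = site 2. H0: μ_1 = μ_2; H1: μ_1 ≠ μ_2 (Welch's two-sample t-test, two-sided).
t = (x̄_1 − x̄_2)/√(s_1²/n_1 + s_2²/n_2) = (15.4 − 16)/√(1.57²/22 + 3.98²/37) = -0.8164
Welch–Satterthwaite df ≈ 51.29
Two-sided p-value ≈ 0.418
Since p ≈ 0.418 > α = 0.025, fail to reject H0; the evidence is not statistically significant.

t = -0.8164; fail to reject H0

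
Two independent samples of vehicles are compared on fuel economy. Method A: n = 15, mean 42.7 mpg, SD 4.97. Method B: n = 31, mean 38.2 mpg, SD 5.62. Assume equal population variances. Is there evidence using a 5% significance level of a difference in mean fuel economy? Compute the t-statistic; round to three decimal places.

Let group 1 = method A, group 2 = method B. H0: μ_1 = μ_2; H1: μ_1 ≠ μ_2 (two-sample pooled-variance t-test, two-sided).
s_p² = [(15−1)·4.97² + (31−1)·5.62²]/(15+31−2) = 29.3942
t = (42.7 − 38.2)/√[29.3942·(1/15 + 1/31)] = 2.639
df = n₁ + n₂ − 2 = 44
Two-sided p-value ≈ 0.0115
Since p ≈ 0.0115 < α = 0.05, reject H0; the evidence is statistically significant.

2.639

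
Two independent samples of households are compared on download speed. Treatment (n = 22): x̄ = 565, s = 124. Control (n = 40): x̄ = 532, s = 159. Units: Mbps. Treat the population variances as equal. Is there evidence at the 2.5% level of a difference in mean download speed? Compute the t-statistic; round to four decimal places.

0.8418

Let group 1 = treatment, group 2 = control. H0: μ_1 = μ_2; H1: μ_1 ≠ μ_2 (two-sample pooled-variance t-test, two-sided).
s_p² = [(22−1)·124² + (40−1)·159²]/(22+40−2) = 21814.2
t = (565 − 532)/√[21814.2·(1/22 + 1/40)] = 0.8418
df = n₁ + n₂ − 2 = 60
Two-sided p-value ≈ 0.403
Since p ≈ 0.403 > α = 0.025, fail to reject H0; the evidence is not statistically significant.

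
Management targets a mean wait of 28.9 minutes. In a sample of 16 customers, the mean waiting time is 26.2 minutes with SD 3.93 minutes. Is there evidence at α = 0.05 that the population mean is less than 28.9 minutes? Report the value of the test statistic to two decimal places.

-2.75

H0: μ = 28.9; H1: μ < 28.9 (one-sample t-test, left-tailed).
t = (x̄ − μ₀)/(s/√n) = (26.2 − 28.9)/(3.93/√16) = -2.75
df = n − 1 = 15
p-value = P(T ≤ -2.75) ≈ 0.0075
Since p ≈ 0.0075 < α = 0.05, reject H0; the evidence is statistically significant.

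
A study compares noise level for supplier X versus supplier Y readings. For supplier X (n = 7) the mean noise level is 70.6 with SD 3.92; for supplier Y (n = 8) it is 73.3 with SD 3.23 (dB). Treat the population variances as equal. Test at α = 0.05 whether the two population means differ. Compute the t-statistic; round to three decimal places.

Let group 1 = supplier X, group 2 = supplier Y. H0: μ_1 = μ_2; H1: μ_1 ≠ μ_2 (two-sample pooled-variance t-test, two-sided).
s_p² = [(7−1)·3.92² + (8−1)·3.23²]/(7+8−2) = 12.7099
t = (70.6 − 73.3)/√[12.7099·(1/7 + 1/8)] = -1.463
df = n₁ + n₂ − 2 = 13
Two-sided p-value ≈ 0.1671
Since p ≈ 0.1671 > α = 0.05, fail to reject H0; the data do not provide sufficient evidence against H0.

-1.463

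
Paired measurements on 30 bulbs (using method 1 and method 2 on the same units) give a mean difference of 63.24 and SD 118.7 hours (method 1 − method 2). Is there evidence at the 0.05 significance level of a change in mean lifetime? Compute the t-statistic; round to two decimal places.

H0: μ_d = 0; H1: μ_d ≠ 0 (paired t-test on the differences, two-sided).
t = d̄/(s_d/√n) = 63.24/(118.7/√30) = 2.92
df = n − 1 = 29
Two-sided p-value ≈ 0.0067
Since p ≈ 0.0067 < α = 0.05, reject H0; the evidence is statistically significant.

2.92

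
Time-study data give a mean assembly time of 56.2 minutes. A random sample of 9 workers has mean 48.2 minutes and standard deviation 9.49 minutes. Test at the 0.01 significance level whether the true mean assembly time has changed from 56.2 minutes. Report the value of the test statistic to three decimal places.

-2.529

H0: μ = 56.2; H1: μ ≠ 56.2 (one-sample t-test, two-sided).
t = (x̄ − μ₀)/(s/√n) = (48.2 − 56.2)/(9.49/√9) = -2.529
df = n − 1 = 8
Two-sided p-value ≈ 0.0353
Since p ≈ 0.0353 > α = 0.01, fail to reject H0; the evidence is not statistically significant.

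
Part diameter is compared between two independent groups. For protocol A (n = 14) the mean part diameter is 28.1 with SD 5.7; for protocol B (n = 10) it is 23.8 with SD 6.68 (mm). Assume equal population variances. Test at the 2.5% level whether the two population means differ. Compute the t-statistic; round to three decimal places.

Let group 1 = protocol A, group 2 = protocol B. H0: μ_1 = μ_2; H1: μ_1 ≠ μ_2 (two-sample pooled-variance t-test, two-sided).
s_p² = [(14−1)·5.7² + (10−1)·6.68²]/(14+10−2) = 37.4533
t = (28.1 − 23.8)/√[37.4533·(1/14 + 1/10)] = 1.697
df = n₁ + n₂ − 2 = 22
Two-sided p-value ≈ 0.104
Since p ≈ 0.104 > α = 0.025, fail to reject H0; the data do not provide sufficient evidence against H0.

1.697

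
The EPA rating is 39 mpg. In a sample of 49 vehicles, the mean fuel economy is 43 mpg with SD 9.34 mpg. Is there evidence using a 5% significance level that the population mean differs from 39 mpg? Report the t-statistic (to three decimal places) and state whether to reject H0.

H0: μ = 39; H1: μ ≠ 39 (one-sample t-test, two-sided).
t = (x̄ − μ₀)/(s/√n) = (43 − 39)/(9.34/√49) = 2.998
df = n − 1 = 48
Two-sided p-value ≈ 0.004
Since p ≈ 0.004 < α = 0.05, reject H0; the data support H1.

t = 2.998; reject H0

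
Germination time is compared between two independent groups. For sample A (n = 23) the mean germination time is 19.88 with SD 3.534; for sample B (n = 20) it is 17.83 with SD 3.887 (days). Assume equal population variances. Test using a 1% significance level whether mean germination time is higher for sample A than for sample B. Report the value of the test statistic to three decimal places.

1.811

Let group 1 = sample A, group 2 = sample B. H0: μ_1 = μ_2; H1: μ_1 > μ_2 (two-sample pooled-variance t-test, right-tailed).
s_p² = [(23−1)·3.534² + (20−1)·3.887²]/(23+20−2) = 13.7031
t = (19.88 − 17.83)/√[13.7031·(1/23 + 1/20)] = 1.811
df = n₁ + n₂ − 2 = 41
p-value = P(T ≥ 1.811) ≈ 0.039
Since p ≈ 0.039 > α = 0.01, fail to reject H0; the data do not provide sufficient evidence against H0.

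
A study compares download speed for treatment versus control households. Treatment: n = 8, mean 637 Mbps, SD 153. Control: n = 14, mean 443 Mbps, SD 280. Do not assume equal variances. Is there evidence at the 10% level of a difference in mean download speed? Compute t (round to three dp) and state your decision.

t = 2.101; reject H0

Let group 1 = treatment, group 2 = control. H0: μ_1 = μ_2; H1: μ_1 ≠ μ_2 (Welch's two-sample t-test, two-sided).
t = (x̄_1 − x̄_2)/√(s_1²/n_1 + s_2²/n_2) = (637 − 443)/√(153²/8 + 280²/14) = 2.101
Welch–Satterthwaite df ≈ 20.00
Two-sided p-value ≈ 0.049
Since p ≈ 0.049 < α = 0.1, reject H0; the data support H1.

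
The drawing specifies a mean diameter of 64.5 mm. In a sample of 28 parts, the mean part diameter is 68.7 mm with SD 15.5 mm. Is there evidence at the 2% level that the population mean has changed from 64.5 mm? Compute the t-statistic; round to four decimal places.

H0: μ = 64.5; H1: μ ≠ 64.5 (one-sample t-test, two-sided).
t = (x̄ − μ₀)/(s/√n) = (68.7 − 64.5)/(15.5/√28) = 1.4338
df = n − 1 = 27
Two-sided p-value ≈ 0.1631
Since p ≈ 0.1631 > α = 0.02, fail to reject H0; the data do not provide sufficient evidence against H0.

1.4338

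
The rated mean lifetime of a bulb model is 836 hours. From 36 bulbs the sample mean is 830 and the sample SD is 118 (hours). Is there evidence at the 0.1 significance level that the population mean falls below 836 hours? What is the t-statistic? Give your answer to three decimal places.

H0: μ = 836; H1: μ < 836 (one-sample t-test, left-tailed).
t = (x̄ − μ₀)/(s/√n) = (830 − 836)/(118/√36) = -0.305
df = n − 1 = 35
p-value = P(T ≤ -0.305) ≈ 0.3811
Since p ≈ 0.3811 > α = 0.1, fail to reject H0; the data do not provide sufficient evidence against H0.

-0.305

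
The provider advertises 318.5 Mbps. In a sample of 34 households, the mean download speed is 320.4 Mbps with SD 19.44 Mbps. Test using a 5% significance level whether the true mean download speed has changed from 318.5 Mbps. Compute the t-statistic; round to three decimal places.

H0: μ = 318.5; H1: μ ≠ 318.5 (one-sample t-test, two-sided).
t = (x̄ − μ₀)/(s/√n) = (320.4 − 318.5)/(19.44/√34) = 0.570
df = n − 1 = 33
Two-sided p-value ≈ 0.5726
Since p ≈ 0.5726 > α = 0.05, fail to reject H0; the data do not provide sufficient evidence against H0.

0.570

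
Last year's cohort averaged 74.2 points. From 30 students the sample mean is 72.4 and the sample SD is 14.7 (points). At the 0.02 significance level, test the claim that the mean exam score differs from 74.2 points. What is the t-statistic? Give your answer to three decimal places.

H0: μ = 74.2; H1: μ ≠ 74.2 (one-sample t-test, two-sided).
t = (x̄ − μ₀)/(s/√n) = (72.4 − 74.2)/(14.7/√30) = -0.671
df = n − 1 = 29
Two-sided p-value ≈ 0.508
Since p ≈ 0.508 > α = 0.02, fail to reject H0; the data do not provide sufficient evidence against H0.

-0.671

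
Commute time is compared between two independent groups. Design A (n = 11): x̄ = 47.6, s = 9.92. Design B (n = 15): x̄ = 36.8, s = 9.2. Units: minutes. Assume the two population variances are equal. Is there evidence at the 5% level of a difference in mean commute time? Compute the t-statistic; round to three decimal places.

Let group 1 = design A, group 2 = design B. H0: μ_1 = μ_2; H1: μ_1 ≠ μ_2 (two-sample pooled-variance t-test, two-sided).
s_p² = [(11−1)·9.92² + (15−1)·9.2²]/(11+15−2) = 90.376
t = (47.6 − 36.8)/√[90.376·(1/11 + 1/15)] = 2.862
df = n₁ + n₂ − 2 = 24
Two-sided p-value ≈ 0.009
Since p ≈ 0.009 < α = 0.05, reject H0; the evidence is statistically significant.

2.862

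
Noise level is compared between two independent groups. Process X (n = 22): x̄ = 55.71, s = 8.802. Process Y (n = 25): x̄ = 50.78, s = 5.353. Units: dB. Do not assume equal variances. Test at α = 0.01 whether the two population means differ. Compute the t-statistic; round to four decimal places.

2.2819

Let group 1 = process X, group 2 = process Y. H0: μ_1 = μ_2; H1: μ_1 ≠ μ_2 (Welch's two-sample t-test, two-sided).
t = (x̄_1 − x̄_2)/√(s_1²/n_1 + s_2²/n_2) = (55.71 − 50.78)/√(8.802²/22 + 5.353²/25) = 2.2819
Welch–Satterthwaite df ≈ 33.76
Two-sided p-value ≈ 0.029
Since p ≈ 0.029 > α = 0.01, fail to reject H0; the data do not provide sufficient evidence against H0.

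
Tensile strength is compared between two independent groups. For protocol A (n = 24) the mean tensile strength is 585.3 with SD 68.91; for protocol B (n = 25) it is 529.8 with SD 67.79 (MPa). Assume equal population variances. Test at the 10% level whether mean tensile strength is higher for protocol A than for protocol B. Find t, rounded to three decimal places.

2.842

Let group 1 = protocol A, group 2 = protocol B. H0: μ_1 = μ_2; H1: μ_1 > μ_2 (two-sample pooled-variance t-test, right-tailed).
s_p² = [(24−1)·68.91² + (25−1)·67.79²]/(24+25−2) = 4670.41
t = (585.3 − 529.8)/√[4670.41·(1/24 + 1/25)] = 2.842
df = n₁ + n₂ − 2 = 47
p-value = P(T ≥ 2.842) ≈ 0.003
Since p ≈ 0.003 < α = 0.1, reject H0; the data support H1.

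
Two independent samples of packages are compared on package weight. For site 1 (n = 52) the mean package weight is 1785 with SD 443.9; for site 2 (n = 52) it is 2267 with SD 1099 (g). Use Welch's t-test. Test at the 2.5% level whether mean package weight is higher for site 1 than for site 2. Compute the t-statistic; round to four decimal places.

Let group 1 = site 1, group 2 = site 2. H0: μ_1 = μ_2; H1: μ_1 > μ_2 (Welch's two-sample t-test, right-tailed).
t = (x̄_1 − x̄_2)/√(s_1²/n_1 + s_2²/n_2) = (1785 − 2267)/√(443.9²/52 + 1099²/52) = -2.9325
Welch–Satterthwaite df ≈ 67.21
p-value = P(T ≥ -2.9325) ≈ 0.998
Since p ≈ 0.998 > α = 0.025, fail to reject H0; the data do not provide sufficient evidence against H0.

-2.9325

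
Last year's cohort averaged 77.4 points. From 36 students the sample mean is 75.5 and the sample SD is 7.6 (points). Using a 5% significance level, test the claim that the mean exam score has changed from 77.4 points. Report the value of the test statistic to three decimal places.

-1.500

H0: μ = 77.4; H1: μ ≠ 77.4 (one-sample t-test, two-sided).
t = (x̄ − μ₀)/(s/√n) = (75.5 − 77.4)/(7.6/√36) = -1.500
df = n − 1 = 35
Two-sided p-value ≈ 0.1426
Since p ≈ 0.1426 > α = 0.05, fail to reject H0; the evidence is not statistically significant.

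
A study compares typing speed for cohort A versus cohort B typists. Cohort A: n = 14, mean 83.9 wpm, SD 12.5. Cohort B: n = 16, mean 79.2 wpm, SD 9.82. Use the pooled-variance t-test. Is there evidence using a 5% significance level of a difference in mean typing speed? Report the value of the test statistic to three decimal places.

1.152

Let group 1 = cohort A, group 2 = cohort B. H0: μ_1 = μ_2; H1: μ_1 ≠ μ_2 (two-sample pooled-variance t-test, two-sided).
s_p² = [(14−1)·12.5² + (16−1)·9.82²]/(14+16−2) = 124.205
t = (83.9 − 79.2)/√[124.205·(1/14 + 1/16)] = 1.152
df = n₁ + n₂ − 2 = 28
Two-sided p-value ≈ 0.259
Since p ≈ 0.259 > α = 0.05, fail to reject H0; the evidence is not statistically significant.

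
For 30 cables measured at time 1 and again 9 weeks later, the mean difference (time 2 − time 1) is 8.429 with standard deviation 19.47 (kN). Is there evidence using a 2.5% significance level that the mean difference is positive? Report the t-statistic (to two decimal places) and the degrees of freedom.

t = 2.37, df = 29

H0: μ_d = 0; H1: μ_d > 0 (paired t-test on the differences, right-tailed).
t = d̄/(s_d/√n) = 8.429/(19.47/√30) = 2.37
df = n − 1 = 29
p-value = P(T ≥ 2.37) ≈ 0.0123
Since p ≈ 0.0123 < α = 0.025, reject H0; the evidence is statistically significant.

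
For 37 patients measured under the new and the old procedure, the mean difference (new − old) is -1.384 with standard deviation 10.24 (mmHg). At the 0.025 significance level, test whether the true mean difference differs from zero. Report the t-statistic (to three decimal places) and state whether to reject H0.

t = -0.822; fail to reject H0

H0: μ_d = 0; H1: μ_d ≠ 0 (paired t-test on the differences, two-sided).
t = d̄/(s_d/√n) = -1.384/(10.24/√37) = -0.822
df = n − 1 = 36
Two-sided p-value ≈ 0.416
Since p ≈ 0.416 > α = 0.025, fail to reject H0; the data do not provide sufficient evidence against H0.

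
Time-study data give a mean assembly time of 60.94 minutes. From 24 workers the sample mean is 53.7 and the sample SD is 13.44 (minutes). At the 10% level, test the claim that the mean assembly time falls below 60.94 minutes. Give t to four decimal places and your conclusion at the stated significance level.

H0: μ = 60.94; H1: μ < 60.94 (one-sample t-test, left-tailed).
t = (x̄ − μ₀)/(s/√n) = (53.7 − 60.94)/(13.44/√24) = -2.6390
df = n − 1 = 23
p-value = P(T ≤ -2.6390) ≈ 0.0073
Since p ≈ 0.0073 < α = 0.1, reject H0; the evidence is statistically significant.

t = -2.6390; reject H0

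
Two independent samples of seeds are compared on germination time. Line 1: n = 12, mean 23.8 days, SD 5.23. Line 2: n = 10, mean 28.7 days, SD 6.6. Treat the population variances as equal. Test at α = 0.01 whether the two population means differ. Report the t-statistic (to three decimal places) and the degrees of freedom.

Let group 1 = line 1, group 2 = line 2. H0: μ_1 = μ_2; H1: μ_1 ≠ μ_2 (two-sample pooled-variance t-test, two-sided).
s_p² = [(12−1)·5.23² + (10−1)·6.6²]/(12+10−2) = 34.6461
t = (23.8 − 28.7)/√[34.6461·(1/12 + 1/10)] = -1.944
df = n₁ + n₂ − 2 = 20
Two-sided p-value ≈ 0.066
Since p ≈ 0.066 > α = 0.01, fail to reject H0; the data do not provide sufficient evidence against H0.

t = -1.944, df = 20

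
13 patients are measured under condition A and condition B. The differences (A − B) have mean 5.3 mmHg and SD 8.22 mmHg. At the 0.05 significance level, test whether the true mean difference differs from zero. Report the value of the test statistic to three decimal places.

H0: μ_d = 0; H1: μ_d ≠ 0 (paired t-test on the differences, two-sided).
t = d̄/(s_d/√n) = 5.3/(8.22/√13) = 2.325
df = n − 1 = 12
Two-sided p-value ≈ 0.038
Since p ≈ 0.038 < α = 0.05, reject H0; the data support H1.

2.325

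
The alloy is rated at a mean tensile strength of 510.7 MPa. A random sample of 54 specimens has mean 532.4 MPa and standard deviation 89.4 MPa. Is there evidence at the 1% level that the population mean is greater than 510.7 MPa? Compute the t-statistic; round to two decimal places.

1.78

H0: μ = 510.7; H1: μ > 510.7 (one-sample t-test, right-tailed).
t = (x̄ − μ₀)/(s/√n) = (532.4 − 510.7)/(89.4/√54) = 1.78
df = n − 1 = 53
p-value = P(T ≥ 1.78) ≈ 0.0401
Since p ≈ 0.0401 > α = 0.01, fail to reject H0; the data do not provide sufficient evidence against H0.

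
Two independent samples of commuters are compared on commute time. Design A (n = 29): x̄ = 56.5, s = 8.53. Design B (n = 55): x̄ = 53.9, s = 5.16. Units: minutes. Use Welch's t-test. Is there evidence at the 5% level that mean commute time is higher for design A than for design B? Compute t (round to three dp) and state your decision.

Let group 1 = design A, group 2 = design B. H0: μ_1 = μ_2; H1: μ_1 > μ_2 (Welch's two-sample t-test, right-tailed).
t = (x̄_1 − x̄_2)/√(s_1²/n_1 + s_2²/n_2) = (56.5 − 53.9)/√(8.53²/29 + 5.16²/55) = 1.503
Welch–Satterthwaite df ≈ 39.09
p-value = P(T ≥ 1.503) ≈ 0.0705
Since p ≈ 0.0705 > α = 0.05, fail to reject H0; the data do not provide sufficient evidence against H0.

t = 1.503; fail to reject H0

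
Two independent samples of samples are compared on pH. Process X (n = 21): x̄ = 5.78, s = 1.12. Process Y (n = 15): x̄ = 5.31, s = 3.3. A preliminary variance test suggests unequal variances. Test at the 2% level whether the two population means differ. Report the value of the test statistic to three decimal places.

Let group 1 = process X, group 2 = process Y. H0: μ_1 = μ_2; H1: μ_1 ≠ μ_2 (Welch's two-sample t-test, two-sided).
t = (x̄_1 − x̄_2)/√(s_1²/n_1 + s_2²/n_2) = (5.78 − 5.31)/√(1.12²/21 + 3.3²/15) = 0.530
Welch–Satterthwaite df ≈ 16.32
Two-sided p-value ≈ 0.6031
Since p ≈ 0.6031 > α = 0.02, fail to reject H0; the evidence is not statistically significant.

0.530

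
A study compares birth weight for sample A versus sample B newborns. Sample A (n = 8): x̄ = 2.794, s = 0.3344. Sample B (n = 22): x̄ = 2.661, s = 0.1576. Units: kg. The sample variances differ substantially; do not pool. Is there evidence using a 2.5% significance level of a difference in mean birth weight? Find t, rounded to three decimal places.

Let group 1 = sample A, group 2 = sample B. H0: μ_1 = μ_2; H1: μ_1 ≠ μ_2 (Welch's two-sample t-test, two-sided).
t = (x̄_1 − x̄_2)/√(s_1²/n_1 + s_2²/n_2) = (2.794 − 2.661)/√(0.3344²/8 + 0.1576²/22) = 1.082
Welch–Satterthwaite df ≈ 8.16
Two-sided p-value ≈ 0.3102
Since p ≈ 0.3102 > α = 0.025, fail to reject H0; the data do not provide sufficient evidence against H0.

1.082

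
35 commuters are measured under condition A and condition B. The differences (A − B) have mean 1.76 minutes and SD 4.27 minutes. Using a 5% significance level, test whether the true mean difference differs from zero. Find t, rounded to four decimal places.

2.4385

H0: μ_d = 0; H1: μ_d ≠ 0 (paired t-test on the differences, two-sided).
t = d̄/(s_d/√n) = 1.76/(4.27/√35) = 2.4385
df = n − 1 = 34
Two-sided p-value ≈ 0.020
Since p ≈ 0.020 < α = 0.05, reject H0; the data support H1.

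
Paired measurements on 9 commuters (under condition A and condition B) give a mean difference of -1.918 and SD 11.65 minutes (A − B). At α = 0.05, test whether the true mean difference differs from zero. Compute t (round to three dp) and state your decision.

H0: μ_d = 0; H1: μ_d ≠ 0 (paired t-test on the differences, two-sided).
t = d̄/(s_d/√n) = -1.918/(11.65/√9) = -0.494
df = n − 1 = 8
Two-sided p-value ≈ 0.635
Since p ≈ 0.635 > α = 0.05, fail to reject H0; the evidence is not statistically significant.

t = -0.494; fail to reject H0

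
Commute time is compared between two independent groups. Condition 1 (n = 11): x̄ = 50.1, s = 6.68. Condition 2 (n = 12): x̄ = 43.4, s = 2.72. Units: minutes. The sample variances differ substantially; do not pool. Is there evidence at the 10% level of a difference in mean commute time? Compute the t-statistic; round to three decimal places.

3.099

Let group 1 = condition 1, group 2 = condition 2. H0: μ_1 = μ_2; H1: μ_1 ≠ μ_2 (Welch's two-sample t-test, two-sided).
t = (x̄_1 − x̄_2)/√(s_1²/n_1 + s_2²/n_2) = (50.1 − 43.4)/√(6.68²/11 + 2.72²/12) = 3.099
Welch–Satterthwaite df ≈ 13.00
Two-sided p-value ≈ 0.0085
Since p ≈ 0.0085 < α = 0.1, reject H0; the data support H1.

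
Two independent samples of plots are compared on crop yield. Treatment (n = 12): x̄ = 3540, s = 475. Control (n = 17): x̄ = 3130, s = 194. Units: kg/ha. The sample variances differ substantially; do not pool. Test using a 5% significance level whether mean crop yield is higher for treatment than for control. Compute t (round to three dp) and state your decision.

t = 2.828; reject H0

Let group 1 = treatment, group 2 = control. H0: μ_1 = μ_2; H1: μ_1 > μ_2 (Welch's two-sample t-test, right-tailed).
t = (x̄_1 − x̄_2)/√(s_1²/n_1 + s_2²/n_2) = (3540 − 3130)/√(475²/12 + 194²/17) = 2.828
Welch–Satterthwaite df ≈ 13.61
p-value = P(T ≥ 2.828) ≈ 0.007
Since p ≈ 0.007 < α = 0.05, reject H0; the data support H1.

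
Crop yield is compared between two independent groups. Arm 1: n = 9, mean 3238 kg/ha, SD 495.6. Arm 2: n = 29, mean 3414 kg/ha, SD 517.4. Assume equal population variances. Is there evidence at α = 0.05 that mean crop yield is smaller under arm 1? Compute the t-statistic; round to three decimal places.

-0.900

Let group 1 = arm 1, group 2 = arm 2. H0: μ_1 = μ_2; H1: μ_1 < μ_2 (two-sample pooled-variance t-test, left-tailed).
s_p² = [(9−1)·495.6² + (29−1)·517.4²]/(9+29−2) = 262795
t = (3238 − 3414)/√[262795·(1/9 + 1/29)] = -0.900
df = n₁ + n₂ − 2 = 36
p-value = P(T ≤ -0.900) ≈ 0.1871
Since p ≈ 0.1871 > α = 0.05, fail to reject H0; the data do not provide sufficient evidence against H0.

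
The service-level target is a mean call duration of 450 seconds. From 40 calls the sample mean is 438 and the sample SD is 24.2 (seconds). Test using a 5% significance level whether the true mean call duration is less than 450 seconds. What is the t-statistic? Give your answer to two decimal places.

H0: μ = 450; H1: μ < 450 (one-sample t-test, left-tailed).
t = (x̄ − μ₀)/(s/√n) = (438 − 450)/(24.2/√40) = -3.14
df = n − 1 = 39
p-value = P(T ≤ -3.14) ≈ 0.0016
Since p ≈ 0.0016 < α = 0.05, reject H0; the evidence is statistically significant.

-3.14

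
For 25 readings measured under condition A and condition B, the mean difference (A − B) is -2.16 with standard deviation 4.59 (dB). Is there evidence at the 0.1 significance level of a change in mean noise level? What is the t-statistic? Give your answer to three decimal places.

-2.353

H0: μ_d = 0; H1: μ_d ≠ 0 (paired t-test on the differences, two-sided).
t = d̄/(s_d/√n) = -2.16/(4.59/√25) = -2.353
df = n − 1 = 24
Two-sided p-value ≈ 0.027
Since p ≈ 0.027 < α = 0.1, reject H0; the evidence is statistically significant.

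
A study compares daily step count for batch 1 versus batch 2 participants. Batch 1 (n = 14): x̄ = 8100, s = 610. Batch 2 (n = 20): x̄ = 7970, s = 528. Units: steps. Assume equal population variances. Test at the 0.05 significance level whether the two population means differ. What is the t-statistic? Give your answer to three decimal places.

Let group 1 = batch 1, group 2 = batch 2. H0: μ_1 = μ_2; H1: μ_1 ≠ μ_2 (two-sample pooled-variance t-test, two-sided).
s_p² = [(14−1)·610² + (20−1)·528²]/(14+20−2) = 316694
t = (8100 − 7970)/√[316694·(1/14 + 1/20)] = 0.663
df = n₁ + n₂ − 2 = 32
Two-sided p-value ≈ 0.5121
Since p ≈ 0.5121 > α = 0.05, fail to reject H0; the evidence is not statistically significant.

0.663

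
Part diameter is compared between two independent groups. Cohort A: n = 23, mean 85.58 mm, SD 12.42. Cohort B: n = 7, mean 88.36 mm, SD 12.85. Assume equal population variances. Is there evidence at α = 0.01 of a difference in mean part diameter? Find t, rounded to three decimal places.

-0.515

Let group 1 = cohort A, group 2 = cohort B. H0: μ_1 = μ_2; H1: μ_1 ≠ μ_2 (two-sample pooled-variance t-test, two-sided).
s_p² = [(23−1)·12.42² + (7−1)·12.85²]/(23+7−2) = 156.585
t = (85.58 − 88.36)/√[156.585·(1/23 + 1/7)] = -0.515
df = n₁ + n₂ − 2 = 28
Two-sided p-value ≈ 0.611
Since p ≈ 0.611 > α = 0.01, fail to reject H0; the data do not provide sufficient evidence against H0.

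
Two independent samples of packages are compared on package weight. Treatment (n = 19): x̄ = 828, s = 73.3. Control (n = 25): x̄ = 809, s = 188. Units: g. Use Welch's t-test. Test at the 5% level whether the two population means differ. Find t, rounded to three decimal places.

Let group 1 = treatment, group 2 = control. H0: μ_1 = μ_2; H1: μ_1 ≠ μ_2 (Welch's two-sample t-test, two-sided).
t = (x̄_1 − x̄_2)/√(s_1²/n_1 + s_2²/n_2) = (828 − 809)/√(73.3²/19 + 188²/25) = 0.461
Welch–Satterthwaite df ≈ 32.81
Two-sided p-value ≈ 0.6476
Since p ≈ 0.6476 > α = 0.05, fail to reject H0; the data do not provide sufficient evidence against H0.

0.461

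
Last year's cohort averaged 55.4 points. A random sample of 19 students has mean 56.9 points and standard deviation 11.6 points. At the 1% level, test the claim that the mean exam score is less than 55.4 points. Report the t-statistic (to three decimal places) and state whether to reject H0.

t = 0.564; fail to reject H0

H0: μ = 55.4; H1: μ < 55.4 (one-sample t-test, left-tailed).
t = (x̄ − μ₀)/(s/√n) = (56.9 − 55.4)/(11.6/√19) = 0.564
df = n − 1 = 18
p-value = P(T ≤ 0.564) ≈ 0.7100
Since p ≈ 0.7100 > α = 0.01, fail to reject H0; the data do not provide sufficient evidence against H0.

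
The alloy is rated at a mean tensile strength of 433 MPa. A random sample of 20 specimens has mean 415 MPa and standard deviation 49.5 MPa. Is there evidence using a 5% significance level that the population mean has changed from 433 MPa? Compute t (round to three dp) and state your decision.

H0: μ = 433; H1: μ ≠ 433 (one-sample t-test, two-sided).
t = (x̄ − μ₀)/(s/√n) = (415 − 433)/(49.5/√20) = -1.626
df = n − 1 = 19
Two-sided p-value ≈ 0.1204
Since p ≈ 0.1204 > α = 0.05, fail to reject H0; the data do not provide sufficient evidence against H0.

t = -1.626; fail to reject H0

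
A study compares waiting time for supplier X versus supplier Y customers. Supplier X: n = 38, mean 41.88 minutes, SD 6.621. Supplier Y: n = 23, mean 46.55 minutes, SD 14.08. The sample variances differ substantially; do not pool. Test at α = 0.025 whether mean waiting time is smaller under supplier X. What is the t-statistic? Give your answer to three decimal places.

Let group 1 = supplier X, group 2 = supplier Y. H0: μ_1 = μ_2; H1: μ_1 < μ_2 (Welch's two-sample t-test, left-tailed).
t = (x̄_1 − x̄_2)/√(s_1²/n_1 + s_2²/n_2) = (41.88 − 46.55)/√(6.621²/38 + 14.08²/23) = -1.494
Welch–Satterthwaite df ≈ 27.98
p-value = P(T ≤ -1.494) ≈ 0.073
Since p ≈ 0.073 > α = 0.025, fail to reject H0; the data do not provide sufficient evidence against H0.

-1.494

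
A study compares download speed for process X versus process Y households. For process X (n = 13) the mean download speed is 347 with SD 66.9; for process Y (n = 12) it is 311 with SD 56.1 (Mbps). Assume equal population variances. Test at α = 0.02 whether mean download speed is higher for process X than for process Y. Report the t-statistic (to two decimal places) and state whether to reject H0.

t = 1.45; fail to reject H0

Let group 1 = process X, group 2 = process Y. H0: μ_1 = μ_2; H1: μ_1 > μ_2 (two-sample pooled-variance t-test, right-tailed).
s_p² = [(13−1)·66.9² + (12−1)·56.1²]/(13+12−2) = 3840.29
t = (347 − 311)/√[3840.29·(1/13 + 1/12)] = 1.45
df = n₁ + n₂ − 2 = 23
p-value = P(T ≥ 1.45) ≈ 0.0801
Since p ≈ 0.0801 > α = 0.02, fail to reject H0; the data do not provide sufficient evidence against H0.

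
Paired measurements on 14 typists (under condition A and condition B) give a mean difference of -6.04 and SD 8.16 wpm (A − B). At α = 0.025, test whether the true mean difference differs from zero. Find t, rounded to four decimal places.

H0: μ_d = 0; H1: μ_d ≠ 0 (paired t-test on the differences, two-sided).
t = d̄/(s_d/√n) = -6.04/(8.16/√14) = -2.7696
df = n − 1 = 13
Two-sided p-value ≈ 0.0159
Since p ≈ 0.0159 < α = 0.025, reject H0; the data support H1.

-2.7696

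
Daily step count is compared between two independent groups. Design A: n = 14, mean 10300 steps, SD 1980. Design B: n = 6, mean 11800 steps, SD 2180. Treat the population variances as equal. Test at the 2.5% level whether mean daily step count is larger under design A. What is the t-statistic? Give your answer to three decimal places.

-1.509

Let group 1 = design A, group 2 = design B. H0: μ_1 = μ_2; H1: μ_1 > μ_2 (two-sample pooled-variance t-test, right-tailed).
s_p² = [(14−1)·1980² + (6−1)·2180²]/(14+6−2) = 4151510
t = (10300 − 11800)/√[4151510·(1/14 + 1/6)] = -1.509
df = n₁ + n₂ − 2 = 18
p-value = P(T ≥ -1.509) ≈ 0.9256
Since p ≈ 0.9256 > α = 0.025, fail to reject H0; the data do not provide sufficient evidence against H0.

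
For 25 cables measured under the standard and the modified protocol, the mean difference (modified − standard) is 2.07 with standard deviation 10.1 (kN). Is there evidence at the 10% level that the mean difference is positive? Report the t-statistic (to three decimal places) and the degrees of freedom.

t = 1.025, df = 24

H0: μ_d = 0; H1: μ_d > 0 (paired t-test on the differences, right-tailed).
t = d̄/(s_d/√n) = 2.07/(10.1/√25) = 1.025
df = n − 1 = 24
p-value = P(T ≥ 1.025) ≈ 0.1578
Since p ≈ 0.1578 > α = 0.1, fail to reject H0; the evidence is not statistically significant.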